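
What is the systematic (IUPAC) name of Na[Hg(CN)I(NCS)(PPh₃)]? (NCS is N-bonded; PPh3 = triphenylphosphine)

sodium cyanoiodoisothiocyanato(triphenylphosphine)mercurate(II)

The 1 sodium counter-ion carries a total charge of +1, so each complex ion is 1−.
Ligand charges: 1×isothiocyanato (-1 each), 1×triphenylphosphine (neutral), 1×iodo (-1 each), 1×cyano (-1 each); total -3. So Hg + (-3) = 1−, giving Hg = +2.
The complex ion is anionic, so mercury takes the -ate form mercurate(II).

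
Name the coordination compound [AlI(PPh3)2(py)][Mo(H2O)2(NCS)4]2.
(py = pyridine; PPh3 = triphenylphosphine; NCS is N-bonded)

iodo(pyridine)bis(triphenylphosphine)aluminium(III) diaquatetraisothiocyanatomolybdate(III)

Both ions are complex: the cation is named first with the plain metal name, the anion second with the -ate form; each ion's ligands are alphabetised independently.
Aluminium is always +3 in its complexes; the cation's ligand charges sum to -1, so the complex cation is 2+.
With 2 anions per cation, each anion must be 2/2 = 1−.
Anion: ligand charges sum to -4; for the ion to be 1−, Mo = +3.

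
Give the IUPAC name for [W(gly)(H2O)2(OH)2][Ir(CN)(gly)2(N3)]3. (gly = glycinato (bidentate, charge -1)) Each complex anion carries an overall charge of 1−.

Both ions are complex: the cation is named first with the plain metal name, the anion second with the -ate form; each ion's ligands are alphabetised independently.
The complex anion is given as 1−; its ligand charges sum to -4, so Ir = +3.
With 3 anions per cation, the cation must be 3×1 = 3+.
Cation: ligand charges sum to -3; for the ion to be 3+, W = +6.

diaqua(glycinato)dihydroxotungsten(VI) azidocyanobis(glycinato)iridate(III)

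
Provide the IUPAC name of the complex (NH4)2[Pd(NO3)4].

ammonium tetranitratopalladate(II)

The 2 ammonium counter-ions carry a total charge of +2, so each complex ion is 2−.
Ligand charges: 4×nitrato (-1 each); total -4. So Pd + (-4) = 2−, giving Pd = +2.
The complex ion is anionic, so palladium takes the -ate form palladate(II).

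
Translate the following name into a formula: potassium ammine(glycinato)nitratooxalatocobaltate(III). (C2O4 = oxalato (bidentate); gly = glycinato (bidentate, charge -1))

K[Co(C2O4)(gly)(NH3)(NO3)]

Ligands: 1 oxalato (C2O4, -2), 1 glycinato (gly, -1), 1 ammine (NH3, neutral), 1 nitrato (NO3, -1). Ligand charge sum = -4.
With Co in oxidation state +3, the complex ion is [Co...]^1−.
Charge balance with potassium (+1) requires 1 complex ion per 1 potassium.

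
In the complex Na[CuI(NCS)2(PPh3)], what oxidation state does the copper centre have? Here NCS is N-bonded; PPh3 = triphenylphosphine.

1 sodium outside the brackets (+1 each) → the complex ion is 1−.
Ligand charges: 2×NCS = -2; 1×I = -1; 1×PPh3 neutral; sum -3.
Cu + (-3) = 1− ⇒ Cu is +2.

+2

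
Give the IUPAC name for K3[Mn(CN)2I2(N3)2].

potassium diazidodicyanodiiodomanganate(III)

The 3 potassium counter-ions carry a total charge of +3, so each complex ion is 3−.
Ligand charges: 2×azido (-1 each), 2×cyano (-1 each), 2×iodo (-1 each); total -6. So Mn + (-6) = 3−, giving Mn = +3.
Ligands are named alphabetically: azido before cyano before iodo.
The complex ion is anionic, so manganese takes the -ate form manganate(III).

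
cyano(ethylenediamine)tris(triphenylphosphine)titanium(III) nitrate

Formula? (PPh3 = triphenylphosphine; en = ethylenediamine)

Ligands: 1 cyano (CN, -1), 3 triphenylphosphine (PPh3, neutral), 1 ethylenediamine (en, neutral). Ligand charge sum = -1.
With Ti in oxidation state +3, the complex ion is [Ti...]^2+.
Charge balance with nitrate (-1) requires 1 complex ion per 2 nitrate.

[Ti(CN)(en)(PPh3)3](NO3)2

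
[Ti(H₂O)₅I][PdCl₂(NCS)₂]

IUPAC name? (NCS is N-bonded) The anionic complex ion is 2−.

pentaaquaiodotitanium(III) dichlorodiisothiocyanatopalladate(II)

Both ions are complex: the cation is named first with the plain metal name, the anion second with the -ate form; each ion's ligands are alphabetised independently.
The complex anion is given as 2−; its ligand charges sum to -4, so Pd = +2.
A 1:1 salt means the cation carries the equal and opposite charge, 2+.
Cation: ligand charges sum to -1; for the ion to be 2+, Ti = +3.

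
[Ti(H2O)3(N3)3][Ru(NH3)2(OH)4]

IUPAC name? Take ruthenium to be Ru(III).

triaquatriazidotitanium(IV) diamminetetrahydroxoruthenate(III)

Ru is given as +3; the anion's ligand charges sum to -4, so the complex anion is 1−.
A 1:1 salt means the cation carries the equal and opposite charge, 1+.
Cation: ligand charges sum to -3; for the ion to be 1+, Ti = +4.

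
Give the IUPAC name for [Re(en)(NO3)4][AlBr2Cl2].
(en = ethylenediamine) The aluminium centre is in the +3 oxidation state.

Al is given as +3; the anion's ligand charges sum to -4, so the complex anion is 1−.
A 1:1 salt means the cation carries the equal and opposite charge, 1+.
Cation: ligand charges sum to -4; for the ion to be 1+, Re = +5.

(ethylenediamine)tetranitratorhenium(V) dibromodichloroaluminate(III)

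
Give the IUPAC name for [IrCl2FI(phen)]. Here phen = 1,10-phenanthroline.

dichlorofluoroiodo(1,10-phenanthroline)iridium(IV)

There is no counter-ion, so the complex is neutral overall.
Ligand charges: 1×fluoro (-1 each), 1×iodo (-1 each), 1×1,10-phenanthroline (neutral), 2×chloro (-1 each); total -4. So Ir + (-4) = 0, giving Ir = +4.
Ligands are named alphabetically: chloro before fluoro before iodo before phenanthroline.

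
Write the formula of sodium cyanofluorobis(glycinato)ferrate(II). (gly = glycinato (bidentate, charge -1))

Ligands: 2 glycinato (gly, -1), 1 fluoro (F, -1), 1 cyano (CN, -1). Ligand charge sum = -4.
With Fe in oxidation state +2, the complex ion is [Fe...]^2−.
Charge balance with sodium (+1) requires 1 complex ion per 2 sodium.

Na2[Fe(CN)F(gly)2]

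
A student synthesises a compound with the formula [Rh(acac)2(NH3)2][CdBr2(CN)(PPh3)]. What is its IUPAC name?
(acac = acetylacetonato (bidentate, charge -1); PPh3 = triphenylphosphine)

bis(acetylacetonato)diamminerhodium(III) dibromocyano(triphenylphosphine)cadmate(II)

Both ions are complex: the cation is named first with the plain metal name, the anion second with the -ate form; each ion's ligands are alphabetised independently.
Cadmium is always +2 in its complexes; the anion's ligand charges sum to -3, so the complex anion is 1−.
A 1:1 salt means the cation carries the equal and opposite charge, 1+.
Cation: ligand charges sum to -2; for the ion to be 1+, Rh = +3.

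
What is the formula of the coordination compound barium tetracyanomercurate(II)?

Ligands: 4 cyano (CN, -1). Ligand charge sum = -4.
Charge balance with barium (+2) requires 1 complex ion per 1 barium.

Ba[Hg(CN)4]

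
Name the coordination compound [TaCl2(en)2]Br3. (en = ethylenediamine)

The 3 bromide counter-ions carry a total charge of -3, so each complex ion is 3+.
Ligand charges: 2×ethylenediamine (neutral), 2×chloro (-1 each); total -2. So Ta + (-2) = 3+, giving Ta = +5.
Ligands are named alphabetically: chloro before ethylenediamine.

dichlorobis(ethylenediamine)tantalum(V) bromide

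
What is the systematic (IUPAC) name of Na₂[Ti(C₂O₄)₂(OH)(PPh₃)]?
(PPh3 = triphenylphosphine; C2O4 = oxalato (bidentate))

The 2 sodium counter-ions carry a total charge of +2, so each complex ion is 2−.
Ligand charges: 1×triphenylphosphine (neutral), 2×oxalato (-2 each), 1×hydroxo (-1 each); total -5. So Ti + (-5) = 2−, giving Ti = +3.
Ligands are named alphabetically: hydroxo before oxalato before triphenylphosphine.
The complex ion is anionic, so titanium takes the -ate form titanate(III).

sodium hydroxodioxalato(triphenylphosphine)titanate(III)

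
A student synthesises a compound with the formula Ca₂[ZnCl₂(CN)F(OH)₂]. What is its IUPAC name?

The 2 calcium counter-ions carry a total charge of +4, so each complex ion is 4−.
Ligand charges: 1×cyano (-1 each), 2×chloro (-1 each), 2×hydroxo (-1 each), 1×fluoro (-1 each); total -6. So Zn + (-6) = 4−, giving Zn = +2.
The complex ion is anionic, so zinc takes the -ate form zincate(II).

calcium dichlorocyanofluorodihydroxozincate(II)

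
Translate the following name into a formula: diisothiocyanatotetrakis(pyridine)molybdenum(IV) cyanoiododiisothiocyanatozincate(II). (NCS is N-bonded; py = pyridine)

Cation [Mo…]: ligand charges -2, Mo(IV) ⇒ ion charge 2+.
Anion [Zn…]: ligand charges -4, Zn(II) ⇒ ion charge 2−.
One 2+ cation balances one 2− anion.

[Mo(NCS)2(py)4][Zn(CN)I(NCS)2]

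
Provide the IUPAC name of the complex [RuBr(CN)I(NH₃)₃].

triamminebromocyanoiodoruthenium(III)

There is no counter-ion, so the complex is neutral overall.
Ligand charges: 1×cyano (-1 each), 3×ammine (neutral), 1×iodo (-1 each), 1×bromo (-1 each); total -3. So Ru + (-3) = 0, giving Ru = +3.
Ligands are named alphabetically: ammine before bromo before cyano before iodo.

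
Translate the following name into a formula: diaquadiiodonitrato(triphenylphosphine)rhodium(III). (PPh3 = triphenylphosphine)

[Rh(H2O)2I2(NO3)(PPh3)]

Ligands: 2 iodo (I, -1), 2 aqua (H2O, neutral), 1 triphenylphosphine (PPh3, neutral), 1 nitrato (NO3, -1). Ligand charge sum = -3.
With Rh in oxidation state +3, the complex ion is [Rh...].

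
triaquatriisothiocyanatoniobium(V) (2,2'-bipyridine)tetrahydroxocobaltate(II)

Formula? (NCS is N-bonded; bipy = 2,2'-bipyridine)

Cation [Nb…]: ligand charges -3, Nb(V) ⇒ ion charge 2+.
Anion [Co…]: ligand charges -4, Co(II) ⇒ ion charge 2−.

[Nb(H2O)3(NCS)3][Co(bipy)(OH)4]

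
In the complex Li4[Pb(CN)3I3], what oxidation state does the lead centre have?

+2

4 lithium outside the brackets (+1 each) → the complex ion is 4−.
Ligand charges: 3×I = -3; 3×CN = -3; sum -6.
Pb + (-6) = 4− ⇒ Pb is +2.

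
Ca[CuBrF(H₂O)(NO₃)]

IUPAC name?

The 1 calcium counter-ion carries a total charge of +2, so each complex ion is 2−.
Ligand charges: 1×fluoro (-1 each), 1×nitrato (-1 each), 1×bromo (-1 each), 1×aqua (neutral); total -3. So Cu + (-3) = 2−, giving Cu = +1.
Ligands are named alphabetically: aqua before bromo before fluoro before nitrato.
The complex ion is anionic, so copper takes the -ate form cuprate(I).

calcium aquabromofluoronitratocuprate(I)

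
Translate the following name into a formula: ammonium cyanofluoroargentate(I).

NH4[Ag(CN)F]

Ligands: 1 cyano (CN, -1), 1 fluoro (F, -1). Ligand charge sum = -2.
With Ag in oxidation state +1, the complex ion is [Ag...]^1−.
Charge balance with ammonium (+1) requires 1 complex ion per 1 ammonium.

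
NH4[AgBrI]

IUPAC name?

ammonium bromoiodoargentate(I)

The 1 ammonium counter-ion carries a total charge of +1, so each complex ion is 1−.
Ligand charges: 1×bromo (-1 each), 1×iodo (-1 each); total -2. So Ag + (-2) = 1−, giving Ag = +1.
The complex ion is anionic, so silver takes the -ate form argentate(I).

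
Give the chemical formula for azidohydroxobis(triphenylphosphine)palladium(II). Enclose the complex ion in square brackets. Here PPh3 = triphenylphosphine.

Ligands: 2 triphenylphosphine (PPh3, neutral), 1 azido (N3, -1), 1 hydroxo (OH, -1). Ligand charge sum = -2.
With Pd in oxidation state +2, the complex ion is [Pd...].

[Pd(N3)(OH)(PPh3)2]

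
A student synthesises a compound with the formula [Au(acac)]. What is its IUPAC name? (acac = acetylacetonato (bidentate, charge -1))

(acetylacetonato)gold(I)

There is no counter-ion, so the complex is neutral overall.
Ligand charges: 1×acetylacetonato (-1 each); total -1. So Au + (-1) = 0, giving Au = +1.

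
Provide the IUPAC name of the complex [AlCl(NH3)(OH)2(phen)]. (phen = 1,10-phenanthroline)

There is no counter-ion, so the complex is neutral overall.
Ligand charges: 2×hydroxo (-1 each), 1×1,10-phenanthroline (neutral), 1×chloro (-1 each), 1×ammine (neutral); total -3. So Al + (-3) = 0, giving Al = +3.
Ligands are named alphabetically: ammine before chloro before hydroxo before phenanthroline.

amminechlorodihydroxo(1,10-phenanthroline)aluminium(III)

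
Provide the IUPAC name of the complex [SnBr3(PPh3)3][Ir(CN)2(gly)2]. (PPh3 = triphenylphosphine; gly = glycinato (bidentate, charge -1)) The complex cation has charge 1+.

Both ions are complex: the cation is named first with the plain metal name, the anion second with the -ate form; each ion's ligands are alphabetised independently.
The complex cation is given as 1+; its ligand charges sum to -3, so Sn = +4.
A 1:1 salt means the anion carries the equal and opposite charge, 1−.
Anion: ligand charges sum to -4; for the ion to be 1−, Ir = +3.

tribromotris(triphenylphosphine)tin(IV) dicyanobis(glycinato)iridate(III)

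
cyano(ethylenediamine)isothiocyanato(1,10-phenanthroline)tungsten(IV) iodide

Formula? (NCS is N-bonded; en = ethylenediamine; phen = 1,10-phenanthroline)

[W(CN)(en)(NCS)(phen)]I2

Ligands: 1 cyano (CN, -1), 1 isothiocyanato (NCS, -1), 1 ethylenediamine (en, neutral), 1 1,10-phenanthroline (phen, neutral). Ligand charge sum = -2.
With W in oxidation state +4, the complex ion is [W...]^2+.
Charge balance with iodide (-1) requires 1 complex ion per 2 iodide.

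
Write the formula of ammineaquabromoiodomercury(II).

Ligands: 1 aqua (H2O, neutral), 1 bromo (Br, -1), 1 iodo (I, -1), 1 ammine (NH3, neutral). Ligand charge sum = -2.
With Hg in oxidation state +2, the complex ion is [Hg...].

[HgBr(H2O)I(NH3)]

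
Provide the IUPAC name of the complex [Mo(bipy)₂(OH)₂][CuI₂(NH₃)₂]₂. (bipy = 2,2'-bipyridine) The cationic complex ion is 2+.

The complex cation is given as 2+; its ligand charges sum to -2, so Mo = +4.
With 2 anions per cation, each anion must be 2/2 = 1−.
Anion: ligand charges sum to -2; for the ion to be 1−, Cu = +1.

bis(2,2'-bipyridine)dihydroxomolybdenum(IV) diamminediiodocuprate(I)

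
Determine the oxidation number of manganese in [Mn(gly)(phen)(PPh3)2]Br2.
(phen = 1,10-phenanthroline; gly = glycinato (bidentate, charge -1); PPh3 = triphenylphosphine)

2 bromide outside the brackets (-1 each) → the complex ion is 2+.
Ligand charges: 1×phen neutral; 1×gly = -1; 2×PPh3 neutral; sum -1.
Mn + (-1) = 2+ ⇒ Mn is +3.

+3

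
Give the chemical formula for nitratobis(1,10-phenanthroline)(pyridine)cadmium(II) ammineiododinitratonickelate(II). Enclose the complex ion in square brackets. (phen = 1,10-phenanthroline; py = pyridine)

[Cd(NO3)(phen)2(py)][NiI(NH3)(NO3)2]

Cation [Cd…]: ligand charges -1, Cd(II) ⇒ ion charge 1+.
Anion [Ni…]: ligand charges -3, Ni(II) ⇒ ion charge 1−.
One 1+ cation balances one 1− anion.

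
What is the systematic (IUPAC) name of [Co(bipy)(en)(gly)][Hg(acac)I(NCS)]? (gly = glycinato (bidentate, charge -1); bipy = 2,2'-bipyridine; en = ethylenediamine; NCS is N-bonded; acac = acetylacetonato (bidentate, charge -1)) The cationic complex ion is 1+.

(2,2'-bipyridine)(ethylenediamine)(glycinato)cobalt(II) (acetylacetonato)iodoisothiocyanatomercurate(II)

Both ions are complex: the cation is named first with the plain metal name, the anion second with the -ate form; each ion's ligands are alphabetised independently.
The complex cation is given as 1+; its ligand charges sum to -1, so Co = +2.
A 1:1 salt means the anion carries the equal and opposite charge, 1−.
Anion: ligand charges sum to -3; for the ion to be 1−, Hg = +2.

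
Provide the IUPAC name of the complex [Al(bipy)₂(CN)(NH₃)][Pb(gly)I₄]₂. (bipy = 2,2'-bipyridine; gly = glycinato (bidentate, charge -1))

Both ions are complex: the cation is named first with the plain metal name, the anion second with the -ate form; each ion's ligands are alphabetised independently.
Aluminium is always +3 in its complexes; the cation's ligand charges sum to -1, so the complex cation is 2+.
With 2 anions per cation, each anion must be 2/2 = 1−.
Anion: ligand charges sum to -5; for the ion to be 1−, Pb = +4.

amminebis(2,2'-bipyridine)cyanoaluminium(III) (glycinato)tetraiodoplumbate(IV)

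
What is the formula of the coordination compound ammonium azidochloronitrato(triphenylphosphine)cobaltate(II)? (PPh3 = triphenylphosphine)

NH4[CoCl(N3)(NO3)(PPh3)]

Ligands: 1 triphenylphosphine (PPh3, neutral), 1 chloro (Cl, -1), 1 nitrato (NO3, -1), 1 azido (N3, -1). Ligand charge sum = -3.
Charge balance with ammonium (+1) requires 1 complex ion per 1 ammonium.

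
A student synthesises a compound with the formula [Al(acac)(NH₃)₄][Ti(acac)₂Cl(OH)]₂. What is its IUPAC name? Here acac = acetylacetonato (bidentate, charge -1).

Both ions are complex: the cation is named first with the plain metal name, the anion second with the -ate form; each ion's ligands are alphabetised independently.
Aluminium is always +3 in its complexes; the cation's ligand charges sum to -1, so the complex cation is 2+.
With 2 anions per cation, each anion must be 2/2 = 1−.
Anion: ligand charges sum to -4; for the ion to be 1−, Ti = +3.

(acetylacetonato)tetraamminealuminium(III) bis(acetylacetonato)chlorohydroxotitanate(III)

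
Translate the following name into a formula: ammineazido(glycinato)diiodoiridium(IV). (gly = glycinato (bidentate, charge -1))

Ligands: 2 iodo (I, -1), 1 ammine (NH3, neutral), 1 glycinato (gly, -1), 1 azido (N3, -1). Ligand charge sum = -4.
With Ir in oxidation state +4, the complex ion is [Ir...].

[Ir(gly)I2(N3)(NH3)]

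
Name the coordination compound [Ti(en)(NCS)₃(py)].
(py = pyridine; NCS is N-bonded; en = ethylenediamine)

There is no counter-ion, so the complex is neutral overall.
Ligand charges: 1×pyridine (neutral), 3×isothiocyanato (-1 each), 1×ethylenediamine (neutral); total -3. So Ti + (-3) = 0, giving Ti = +3.
Ligands are named alphabetically: ethylenediamine before isothiocyanato before pyridine.

(ethylenediamine)triisothiocyanato(pyridine)titanium(III)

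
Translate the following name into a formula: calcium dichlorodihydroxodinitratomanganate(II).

Ca2[MnCl2(NO3)2(OH)2]

Ligands: 2 nitrato (NO3, -1), 2 hydroxo (OH, -1), 2 chloro (Cl, -1). Ligand charge sum = -6.
Charge balance with calcium (+2) requires 1 complex ion per 2 calcium.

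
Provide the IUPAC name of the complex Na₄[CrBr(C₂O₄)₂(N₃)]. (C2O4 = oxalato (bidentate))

sodium azidobromodioxalatochromate(II)

The 4 sodium counter-ions carry a total charge of +4, so each complex ion is 4−.
Ligand charges: 2×oxalato (-2 each), 1×bromo (-1 each), 1×azido (-1 each); total -6. So Cr + (-6) = 4−, giving Cr = +2.
Ligands are named alphabetically: azido before bromo before oxalato.
The complex ion is anionic, so chromium takes the -ate form chromate(II).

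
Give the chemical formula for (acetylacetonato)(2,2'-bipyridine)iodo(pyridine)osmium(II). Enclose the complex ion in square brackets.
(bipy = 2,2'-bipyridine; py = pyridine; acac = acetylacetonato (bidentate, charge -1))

Ligands: 1 2,2'-bipyridine (bipy, neutral), 1 pyridine (py, neutral), 1 acetylacetonato (acac, -1), 1 iodo (I, -1). Ligand charge sum = -2.
With Os in oxidation state +2, the complex ion is [Os...].

[Os(acac)(bipy)I(py)]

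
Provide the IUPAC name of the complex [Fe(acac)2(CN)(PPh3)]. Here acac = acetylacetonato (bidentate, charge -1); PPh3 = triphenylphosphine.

bis(acetylacetonato)cyano(triphenylphosphine)iron(III)

There is no counter-ion, so the complex is neutral overall.
Ligand charges: 2×acetylacetonato (-1 each), 1×cyano (-1 each), 1×triphenylphosphine (neutral); total -3. So Fe + (-3) = 0, giving Fe = +3.
Ligands are named alphabetically: acetylacetonato before cyano before triphenylphosphine.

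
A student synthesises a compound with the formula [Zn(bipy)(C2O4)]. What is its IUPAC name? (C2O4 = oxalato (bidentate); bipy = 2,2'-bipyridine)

(2,2'-bipyridine)oxalatozinc(II)

There is no counter-ion, so the complex is neutral overall.
Ligand charges: 1×oxalato (-2 each), 1×2,2'-bipyridine (neutral); total -2. So Zn + (-2) = 0, giving Zn = +2.
Ligands are named alphabetically: bipyridine before oxalato.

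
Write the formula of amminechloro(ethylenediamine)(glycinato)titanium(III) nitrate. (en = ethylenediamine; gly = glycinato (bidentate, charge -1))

Ligands: 1 ethylenediamine (en, neutral), 1 chloro (Cl, -1), 1 glycinato (gly, -1), 1 ammine (NH3, neutral). Ligand charge sum = -2.
With Ti in oxidation state +3, the complex ion is [Ti...]^1+.
Charge balance with nitrate (-1) requires 1 complex ion per 1 nitrate.

[TiCl(en)(gly)(NH3)]NO3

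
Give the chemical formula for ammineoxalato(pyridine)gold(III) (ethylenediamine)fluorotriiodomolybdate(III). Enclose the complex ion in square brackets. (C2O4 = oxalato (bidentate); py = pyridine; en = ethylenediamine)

Cation [Au…]: ligand charges -2, Au(III) ⇒ ion charge 1+.
Anion [Mo…]: ligand charges -4, Mo(III) ⇒ ion charge 1−.
One 1+ cation balances one 1− anion.

[Au(C2O4)(NH3)(py)][Mo(en)FI3]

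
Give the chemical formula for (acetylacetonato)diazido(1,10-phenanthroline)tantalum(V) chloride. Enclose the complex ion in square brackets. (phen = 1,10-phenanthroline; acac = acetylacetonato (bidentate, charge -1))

Ligands: 1 1,10-phenanthroline (phen, neutral), 1 acetylacetonato (acac, -1), 2 azido (N3, -1). Ligand charge sum = -3.
With Ta in oxidation state +5, the complex ion is [Ta...]^2+.
Charge balance with chloride (-1) requires 1 complex ion per 2 chloride.

[Ta(acac)(N3)2(phen)]Cl2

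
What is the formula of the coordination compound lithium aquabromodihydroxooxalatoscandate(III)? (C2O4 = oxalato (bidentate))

Ligands: 1 aqua (H2O, neutral), 1 oxalato (C2O4, -2), 2 hydroxo (OH, -1), 1 bromo (Br, -1). Ligand charge sum = -5.
With Sc in oxidation state +3, the complex ion is [Sc...]^2−.
Charge balance with lithium (+1) requires 1 complex ion per 2 lithium.

Li2[ScBr(C2O4)(H2O)(OH)2]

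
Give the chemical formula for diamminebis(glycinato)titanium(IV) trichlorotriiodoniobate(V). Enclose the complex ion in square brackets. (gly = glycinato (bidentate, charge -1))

[Ti(gly)2(NH3)2][NbCl3I3]2

Cation [Ti…]: ligand charges -2, Ti(IV) ⇒ ion charge 2+.
Anion [Nb…]: ligand charges -6, Nb(V) ⇒ ion charge 1−.
One 2+ cation requires 2 of the 1− anion.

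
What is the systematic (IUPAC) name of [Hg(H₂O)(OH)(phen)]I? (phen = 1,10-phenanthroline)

aquahydroxo(1,10-phenanthroline)mercury(II) iodide

The 1 iodide counter-ion carries a total charge of -1, so each complex ion is 1+.
Ligand charges: 1×aqua (neutral), 1×hydroxo (-1 each), 1×1,10-phenanthroline (neutral); total -1. So Hg + (-1) = 1+, giving Hg = +2.
Ligands are named alphabetically: aqua before hydroxo before phenanthroline.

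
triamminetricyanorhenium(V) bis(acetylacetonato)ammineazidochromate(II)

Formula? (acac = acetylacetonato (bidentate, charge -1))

Cation [Re…]: ligand charges -3, Re(V) ⇒ ion charge 2+.
Anion [Cr…]: ligand charges -3, Cr(II) ⇒ ion charge 1−.

[Re(CN)3(NH3)3][Cr(acac)2(N3)(NH3)]2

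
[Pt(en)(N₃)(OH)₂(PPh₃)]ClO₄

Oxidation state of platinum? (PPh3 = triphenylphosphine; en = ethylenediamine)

+4

1 perchlorate outside the brackets (-1 each) → the complex ion is 1+.
Ligand charges: 2×OH = -2; 1×PPh3 neutral; 1×en neutral; 1×N3 = -1; sum -3.
Pt + (-3) = 1+ ⇒ Pt is +4.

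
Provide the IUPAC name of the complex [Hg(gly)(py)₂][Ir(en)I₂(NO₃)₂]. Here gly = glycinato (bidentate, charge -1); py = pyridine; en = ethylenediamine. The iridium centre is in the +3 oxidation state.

Both ions are complex: the cation is named first with the plain metal name, the anion second with the -ate form; each ion's ligands are alphabetised independently.
Ir is given as +3; the anion's ligand charges sum to -4, so the complex anion is 1−.
A 1:1 salt means the cation carries the equal and opposite charge, 1+.
Cation: ligand charges sum to -1; for the ion to be 1+, Hg = +2.

(glycinato)bis(pyridine)mercury(II) (ethylenediamine)diiododinitratoiridate(III)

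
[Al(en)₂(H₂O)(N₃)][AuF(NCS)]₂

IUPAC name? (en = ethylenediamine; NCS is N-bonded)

aquaazidobis(ethylenediamine)aluminium(III) fluoroisothiocyanatoaurate(I)

Aluminium is always +3 in its complexes; the cation's ligand charges sum to -1, so the complex cation is 2+.
With 2 anions per cation, each anion must be 2/2 = 1−.
Anion: ligand charges sum to -2; for the ion to be 1−, Au = +1.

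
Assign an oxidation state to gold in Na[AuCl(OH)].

+1

1 sodium outside the brackets (+1 each) → the complex ion is 1−.
Ligand charges: 1×OH = -1; 1×Cl = -1; sum -2.
Au + (-2) = 1− ⇒ Au is +1.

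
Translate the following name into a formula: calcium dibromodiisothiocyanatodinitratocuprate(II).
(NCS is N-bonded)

Ligands: 2 isothiocyanato (NCS, -1), 2 bromo (Br, -1), 2 nitrato (NO3, -1). Ligand charge sum = -6.
With Cu in oxidation state +2, the complex ion is [Cu...]^4−.
Charge balance with calcium (+2) requires 1 complex ion per 2 calcium.

Ca2[CuBr2(NCS)2(NO3)2]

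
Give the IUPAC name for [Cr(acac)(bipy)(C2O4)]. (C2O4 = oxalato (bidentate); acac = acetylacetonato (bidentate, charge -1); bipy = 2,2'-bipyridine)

There is no counter-ion, so the complex is neutral overall.
Ligand charges: 1×oxalato (-2 each), 1×acetylacetonato (-1 each), 1×2,2'-bipyridine (neutral); total -3. So Cr + (-3) = 0, giving Cr = +3.
Ligands are named alphabetically: acetylacetonato before bipyridine before oxalato.

(acetylacetonato)(2,2'-bipyridine)oxalatochromium(III)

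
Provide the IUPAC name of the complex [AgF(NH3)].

There is no counter-ion, so the complex is neutral overall.
Ligand charges: 1×ammine (neutral), 1×fluoro (-1 each); total -1. So Ag + (-1) = 0, giving Ag = +1.
Ligands are named alphabetically: ammine before fluoro.

amminefluorosilver(I)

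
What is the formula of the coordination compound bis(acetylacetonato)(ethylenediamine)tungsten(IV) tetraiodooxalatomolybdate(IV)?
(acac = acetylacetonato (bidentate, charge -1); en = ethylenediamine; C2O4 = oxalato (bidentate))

[W(acac)2(en)][Mo(C2O4)I4]

Cation [W…]: ligand charges -2, W(IV) ⇒ ion charge 2+.
Anion [Mo…]: ligand charges -6, Mo(IV) ⇒ ion charge 2−.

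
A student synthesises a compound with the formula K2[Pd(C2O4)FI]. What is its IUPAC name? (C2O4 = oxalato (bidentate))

potassium fluoroiodooxalatopalladate(II)

The 2 potassium counter-ions carry a total charge of +2, so each complex ion is 2−.
Ligand charges: 1×fluoro (-1 each), 1×iodo (-1 each), 1×oxalato (-2 each); total -4. So Pd + (-4) = 2−, giving Pd = +2.
The complex ion is anionic, so palladium takes the -ate form palladate(II).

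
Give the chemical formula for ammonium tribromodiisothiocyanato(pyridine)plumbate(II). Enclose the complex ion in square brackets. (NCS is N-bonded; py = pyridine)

(NH4)3[PbBr3(NCS)2(py)]

Ligands: 2 isothiocyanato (NCS, -1), 1 pyridine (py, neutral), 3 bromo (Br, -1). Ligand charge sum = -5.
With Pb in oxidation state +2, the complex ion is [Pb...]^3−.
Charge balance with ammonium (+1) requires 1 complex ion per 3 ammonium.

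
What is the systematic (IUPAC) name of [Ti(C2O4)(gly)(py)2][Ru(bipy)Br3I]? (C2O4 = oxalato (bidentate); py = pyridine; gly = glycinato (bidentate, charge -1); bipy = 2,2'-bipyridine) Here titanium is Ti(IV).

(glycinato)oxalatobis(pyridine)titanium(IV) (2,2'-bipyridine)tribromoiodoruthenate(III)

Ti is given as +4; the cation's ligand charges sum to -3, so the complex cation is 1+.
A 1:1 salt means the anion carries the equal and opposite charge, 1−.
Anion: ligand charges sum to -4; for the ion to be 1−, Ru = +3.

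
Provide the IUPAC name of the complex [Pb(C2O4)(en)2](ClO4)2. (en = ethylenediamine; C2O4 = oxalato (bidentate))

bis(ethylenediamine)oxalatolead(IV) perchlorate

The 2 perchlorate counter-ions carry a total charge of -2, so each complex ion is 2+.
Ligand charges: 2×ethylenediamine (neutral), 1×oxalato (-2 each); total -2. So Pb + (-2) = 2+, giving Pb = +4.
Ligands are named alphabetically: ethylenediamine before oxalato.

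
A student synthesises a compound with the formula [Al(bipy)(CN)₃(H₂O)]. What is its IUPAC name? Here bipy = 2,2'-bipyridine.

There is no counter-ion, so the complex is neutral overall.
Ligand charges: 1×2,2'-bipyridine (neutral), 1×aqua (neutral), 3×cyano (-1 each); total -3. So Al + (-3) = 0, giving Al = +3.
Ligands are named alphabetically: aqua before bipyridine before cyano.

aqua(2,2'-bipyridine)tricyanoaluminium(III)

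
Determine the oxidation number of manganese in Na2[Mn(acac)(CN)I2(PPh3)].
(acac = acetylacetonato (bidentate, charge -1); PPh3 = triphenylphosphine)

2 sodium outside the brackets (+1 each) → the complex ion is 2−.
Ligand charges: 2×I = -2; 1×acac = -1; 1×CN = -1; 1×PPh3 neutral; sum -4.
Mn + (-4) = 2− ⇒ Mn is +2.

+2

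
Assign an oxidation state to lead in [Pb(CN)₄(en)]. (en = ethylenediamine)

No counter-ion: the bracketed complex is neutral.
Ligand charges: 1×en neutral; 4×CN = -4; sum -4.
Pb + (-4) = 0 ⇒ Pb is +4.

+4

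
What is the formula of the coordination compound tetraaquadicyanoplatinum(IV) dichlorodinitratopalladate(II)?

Cation [Pt…]: ligand charges -2, Pt(IV) ⇒ ion charge 2+.
Anion [Pd…]: ligand charges -4, Pd(II) ⇒ ion charge 2−.

[Pt(CN)2(H2O)4][PdCl2(NO3)2]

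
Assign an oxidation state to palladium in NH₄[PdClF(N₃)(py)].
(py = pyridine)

+2

1 ammonium outside the brackets (+1 each) → the complex ion is 1−.
Ligand charges: 1×N3 = -1; 1×F = -1; 1×Cl = -1; 1×py neutral; sum -3.
Pd + (-3) = 1− ⇒ Pd is +2.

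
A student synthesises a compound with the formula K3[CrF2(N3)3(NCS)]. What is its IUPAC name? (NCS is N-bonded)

potassium triazidodifluoroisothiocyanatochromate(III)

The 3 potassium counter-ions carry a total charge of +3, so each complex ion is 3−.
Ligand charges: 1×isothiocyanato (-1 each), 3×azido (-1 each), 2×fluoro (-1 each); total -6. So Cr + (-6) = 3−, giving Cr = +3.
Ligands are named alphabetically: azido before fluoro before isothiocyanato.
The complex ion is anionic, so chromium takes the -ate form chromate(III).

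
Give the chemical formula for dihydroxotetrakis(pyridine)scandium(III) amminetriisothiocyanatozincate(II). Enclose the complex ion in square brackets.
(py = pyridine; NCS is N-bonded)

Cation [Sc…]: ligand charges -2, Sc(III) ⇒ ion charge 1+.
Anion [Zn…]: ligand charges -3, Zn(II) ⇒ ion charge 1−.
One 1+ cation balances one 1− anion.

[Sc(OH)2(py)4][Zn(NCS)3(NH3)]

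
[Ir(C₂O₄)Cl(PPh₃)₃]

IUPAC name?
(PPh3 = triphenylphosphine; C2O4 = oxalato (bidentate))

chlorooxalatotris(triphenylphosphine)iridium(III)

There is no counter-ion, so the complex is neutral overall.
Ligand charges: 3×triphenylphosphine (neutral), 1×oxalato (-2 each), 1×chloro (-1 each); total -3. So Ir + (-3) = 0, giving Ir = +3.
Ligands are named alphabetically: chloro before oxalato before triphenylphosphine.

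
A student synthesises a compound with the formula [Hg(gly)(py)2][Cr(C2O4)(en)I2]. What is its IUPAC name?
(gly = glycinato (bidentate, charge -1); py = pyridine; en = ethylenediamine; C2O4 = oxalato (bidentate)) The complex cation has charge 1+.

Both ions are complex: the cation is named first with the plain metal name, the anion second with the -ate form; each ion's ligands are alphabetised independently.
The complex cation is given as 1+; its ligand charges sum to -1, so Hg = +2.
A 1:1 salt means the anion carries the equal and opposite charge, 1−.
Anion: ligand charges sum to -4; for the ion to be 1−, Cr = +3.

(glycinato)bis(pyridine)mercury(II) (ethylenediamine)diiodooxalatochromate(III)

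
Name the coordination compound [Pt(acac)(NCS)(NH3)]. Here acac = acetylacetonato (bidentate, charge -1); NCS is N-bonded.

There is no counter-ion, so the complex is neutral overall.
Ligand charges: 1×acetylacetonato (-1 each), 1×isothiocyanato (-1 each), 1×ammine (neutral); total -2. So Pt + (-2) = 0, giving Pt = +2.
Ligands are named alphabetically: acetylacetonato before ammine before isothiocyanato.

(acetylacetonato)ammineisothiocyanatoplatinum(II)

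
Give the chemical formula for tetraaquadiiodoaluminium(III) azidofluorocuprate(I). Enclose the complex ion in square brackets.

Cation [Al…]: ligand charges -2, Al(III) ⇒ ion charge 1+.
Anion [Cu…]: ligand charges -2, Cu(I) ⇒ ion charge 1−.
One 1+ cation balances one 1− anion.

[Al(H2O)4I2][CuF(N3)]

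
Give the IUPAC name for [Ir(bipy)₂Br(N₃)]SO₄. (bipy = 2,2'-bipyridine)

The 1 sulfate counter-ion carries a total charge of -2, so each complex ion is 2+.
Ligand charges: 1×azido (-1 each), 2×2,2'-bipyridine (neutral), 1×bromo (-1 each); total -2. So Ir + (-2) = 2+, giving Ir = +4.
Ligands are named alphabetically: azido before bipyridine before bromo.

azidobis(2,2'-bipyridine)bromoiridium(IV) sulfate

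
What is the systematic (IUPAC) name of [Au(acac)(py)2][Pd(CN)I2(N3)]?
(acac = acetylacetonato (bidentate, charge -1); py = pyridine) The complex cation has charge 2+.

(acetylacetonato)bis(pyridine)gold(III) azidocyanodiiodopalladate(II)

Both ions are complex: the cation is named first with the plain metal name, the anion second with the -ate form; each ion's ligands are alphabetised independently.
The complex cation is given as 2+; its ligand charges sum to -1, so Au = +3.
A 1:1 salt means the anion carries the equal and opposite charge, 2−.
Anion: ligand charges sum to -4; for the ion to be 2−, Pd = +2.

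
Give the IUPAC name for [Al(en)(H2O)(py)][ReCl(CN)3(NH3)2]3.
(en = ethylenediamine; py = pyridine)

aqua(ethylenediamine)(pyridine)aluminium(III) diamminechlorotricyanorhenate(III)

Both ions are complex: the cation is named first with the plain metal name, the anion second with the -ate form; each ion's ligands are alphabetised independently.
Aluminium is always +3 in its complexes; the cation's ligand charges sum to 0, so the complex cation is 3+.
With 3 anions per cation, each anion must be 3/3 = 1−.
Anion: ligand charges sum to -4; for the ion to be 1−, Re = +3.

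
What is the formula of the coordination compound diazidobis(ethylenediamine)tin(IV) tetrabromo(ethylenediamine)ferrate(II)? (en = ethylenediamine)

Cation [Sn…]: ligand charges -2, Sn(IV) ⇒ ion charge 2+.
Anion [Fe…]: ligand charges -4, Fe(II) ⇒ ion charge 2−.
One 2+ cation balances one 2− anion.

[Sn(en)2(N3)2][FeBr4(en)]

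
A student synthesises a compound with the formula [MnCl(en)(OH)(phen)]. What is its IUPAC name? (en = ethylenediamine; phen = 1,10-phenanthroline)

There is no counter-ion, so the complex is neutral overall.
Ligand charges: 1×hydroxo (-1 each), 1×chloro (-1 each), 1×ethylenediamine (neutral), 1×1,10-phenanthroline (neutral); total -2. So Mn + (-2) = 0, giving Mn = +2.
Ligands are named alphabetically: chloro before ethylenediamine before hydroxo before phenanthroline.

chloro(ethylenediamine)hydroxo(1,10-phenanthroline)manganese(II)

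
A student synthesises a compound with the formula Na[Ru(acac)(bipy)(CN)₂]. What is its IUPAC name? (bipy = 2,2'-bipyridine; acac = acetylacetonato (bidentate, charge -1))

The 1 sodium counter-ion carries a total charge of +1, so each complex ion is 1−.
Ligand charges: 2×cyano (-1 each), 1×2,2'-bipyridine (neutral), 1×acetylacetonato (-1 each); total -3. So Ru + (-3) = 1−, giving Ru = +2.
Ligands are named alphabetically: acetylacetonato before bipyridine before cyano.
The complex ion is anionic, so ruthenium takes the -ate form ruthenate(II).

sodium (acetylacetonato)(2,2'-bipyridine)dicyanoruthenate(II)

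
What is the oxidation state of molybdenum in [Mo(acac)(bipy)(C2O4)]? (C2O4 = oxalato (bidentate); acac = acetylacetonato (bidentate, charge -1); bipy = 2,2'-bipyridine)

+3

No counter-ion: the bracketed complex is neutral.
Ligand charges: 1×C2O4 = -2; 1×acac = -1; 1×bipy neutral; sum -3.
Mo + (-3) = 0 ⇒ Mo is +3.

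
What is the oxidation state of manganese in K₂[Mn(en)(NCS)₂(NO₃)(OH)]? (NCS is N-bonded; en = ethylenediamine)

2 potassium outside the brackets (+1 each) → the complex ion is 2−.
Ligand charges: 2×NCS = -2; 1×en neutral; 1×OH = -1; 1×NO3 = -1; sum -4.
Mn + (-4) = 2− ⇒ Mn is +2.

+2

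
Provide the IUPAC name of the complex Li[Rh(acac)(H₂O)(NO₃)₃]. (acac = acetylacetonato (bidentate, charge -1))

The 1 lithium counter-ion carries a total charge of +1, so each complex ion is 1−.
Ligand charges: 1×acetylacetonato (-1 each), 3×nitrato (-1 each), 1×aqua (neutral); total -4. So Rh + (-4) = 1−, giving Rh = +3.
The complex ion is anionic, so rhodium takes the -ate form rhodate(III).

lithium (acetylacetonato)aquatrinitratorhodate(III)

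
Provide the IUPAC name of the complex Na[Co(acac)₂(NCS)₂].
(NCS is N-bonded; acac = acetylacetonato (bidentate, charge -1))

The 1 sodium counter-ion carries a total charge of +1, so each complex ion is 1−.
Ligand charges: 2×isothiocyanato (-1 each), 2×acetylacetonato (-1 each); total -4. So Co + (-4) = 1−, giving Co = +3.
Ligands are named alphabetically: acetylacetonato before isothiocyanato.
The complex ion is anionic, so cobalt takes the -ate form cobaltate(III).

sodium bis(acetylacetonato)diisothiocyanatocobaltate(III)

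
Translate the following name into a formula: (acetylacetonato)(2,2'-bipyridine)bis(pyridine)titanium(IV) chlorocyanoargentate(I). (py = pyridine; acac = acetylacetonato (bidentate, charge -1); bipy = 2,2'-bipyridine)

Cation [Ti…]: ligand charges -1, Ti(IV) ⇒ ion charge 3+.
Anion [Ag…]: ligand charges -2, Ag(I) ⇒ ion charge 1−.
One 3+ cation requires 3 of the 1− anion.

[Ti(acac)(bipy)(py)2][AgCl(CN)]3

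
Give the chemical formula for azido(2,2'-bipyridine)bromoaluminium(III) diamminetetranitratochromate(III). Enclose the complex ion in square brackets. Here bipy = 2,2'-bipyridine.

[Al(bipy)Br(N3)][Cr(NH3)2(NO3)4]

Cation [Al…]: ligand charges -2, Al(III) ⇒ ion charge 1+.
Anion [Cr…]: ligand charges -4, Cr(III) ⇒ ion charge 1−.
One 1+ cation balances one 1− anion.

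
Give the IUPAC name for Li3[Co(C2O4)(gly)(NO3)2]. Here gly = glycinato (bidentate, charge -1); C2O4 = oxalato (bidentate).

The 3 lithium counter-ions carry a total charge of +3, so each complex ion is 3−.
Ligand charges: 2×nitrato (-1 each), 1×glycinato (-1 each), 1×oxalato (-2 each); total -5. So Co + (-5) = 3−, giving Co = +2.
Ligands are named alphabetically: glycinato before nitrato before oxalato.
The complex ion is anionic, so cobalt takes the -ate form cobaltate(II).

lithium (glycinato)dinitratooxalatocobaltate(II)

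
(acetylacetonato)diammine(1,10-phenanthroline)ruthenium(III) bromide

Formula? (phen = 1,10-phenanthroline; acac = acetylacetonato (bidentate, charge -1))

[Ru(acac)(NH3)2(phen)]Br2

Ligands: 2 ammine (NH3, neutral), 1 1,10-phenanthroline (phen, neutral), 1 acetylacetonato (acac, -1). Ligand charge sum = -1.
With Ru in oxidation state +3, the complex ion is [Ru...]^2+.
Charge balance with bromide (-1) requires 1 complex ion per 2 bromide.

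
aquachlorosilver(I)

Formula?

Ligands: 1 chloro (Cl, -1), 1 aqua (H2O, neutral). Ligand charge sum = -1.
With Ag in oxidation state +1, the complex ion is [Ag...].

[AgCl(H2O)]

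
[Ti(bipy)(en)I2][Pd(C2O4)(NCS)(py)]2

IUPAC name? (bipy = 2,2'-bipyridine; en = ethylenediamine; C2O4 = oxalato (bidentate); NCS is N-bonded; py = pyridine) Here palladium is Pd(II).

(2,2'-bipyridine)(ethylenediamine)diiodotitanium(IV) isothiocyanatooxalato(pyridine)palladate(II)

Pd is given as +2; the anion's ligand charges sum to -3, so the complex anion is 1−.
With 2 anions per cation, the cation must be 2×1 = 2+.
Cation: ligand charges sum to -2; for the ion to be 2+, Ti = +4.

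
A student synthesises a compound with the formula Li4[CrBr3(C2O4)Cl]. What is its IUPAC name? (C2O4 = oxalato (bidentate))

The 4 lithium counter-ions carry a total charge of +4, so each complex ion is 4−.
Ligand charges: 1×chloro (-1 each), 1×oxalato (-2 each), 3×bromo (-1 each); total -6. So Cr + (-6) = 4−, giving Cr = +2.
Ligands are named alphabetically: bromo before chloro before oxalato.
The complex ion is anionic, so chromium takes the -ate form chromate(II).

lithium tribromochlorooxalatochromate(II)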